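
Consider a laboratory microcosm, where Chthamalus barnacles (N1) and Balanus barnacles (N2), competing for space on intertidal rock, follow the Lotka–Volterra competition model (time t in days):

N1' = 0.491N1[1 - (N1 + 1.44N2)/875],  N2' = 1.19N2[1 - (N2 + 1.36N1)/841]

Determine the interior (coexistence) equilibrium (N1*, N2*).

Setting both brackets to zero gives the nullclines N1 + 1.44N2 = 875 and 1.36N1 + N2 = 841.
Substituting N2 = 841 - 1.36N1 into the first: N1(1 - 1.44·1.36) = 875 - 1.44·841.
So N1* = -336/-0.958 = 351, and then N2* = 841 - 1.36·351 = 364.

N1* ≈ 351, N2* ≈ 364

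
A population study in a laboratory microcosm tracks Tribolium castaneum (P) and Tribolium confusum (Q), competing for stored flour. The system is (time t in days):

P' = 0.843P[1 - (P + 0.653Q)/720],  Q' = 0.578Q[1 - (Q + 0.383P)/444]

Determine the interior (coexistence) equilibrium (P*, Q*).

Setting both brackets to zero gives the nullclines P + 0.653Q = 720 and 0.383P + Q = 444.
Substituting Q = 444 - 0.383P into the first: P(1 - 0.653·0.383) = 720 - 0.653·444.
So P* = 430/0.75 = 573, and then Q* = 444 - 0.383·573 = 224.

P* ≈ 573, Q* ≈ 224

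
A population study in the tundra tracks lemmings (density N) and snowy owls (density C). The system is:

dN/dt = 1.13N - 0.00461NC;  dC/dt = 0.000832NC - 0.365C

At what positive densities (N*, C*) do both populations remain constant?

Set dC/dt = 0 with C > 0: 0.000832N - 0.365 = 0, so N* = 0.365/0.000832 = 439.
Set dN/dt = 0 with N > 0: 1.13 - 0.00461C = 0, so C* = 1.13/0.00461 = 245.

N* ≈ 439, C* ≈ 245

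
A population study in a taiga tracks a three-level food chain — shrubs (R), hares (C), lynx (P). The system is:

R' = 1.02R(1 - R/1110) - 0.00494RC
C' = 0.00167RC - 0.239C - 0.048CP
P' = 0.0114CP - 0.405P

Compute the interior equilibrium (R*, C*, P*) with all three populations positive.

From dP/dt = 0: 0.0114C* = 0.405, so C* = 35.5.
From dR/dt = 0: 1.02(1 - R*/1110) = 0.00494·35.5, giving R* = 1110·(1 - 0.172) = 919.
From dC/dt = 0: 0.00167·919 - 0.239 = 0.048P*, so P* = 1.3/0.048 = 27.

R* ≈ 919, C* ≈ 35.5, P* ≈ 27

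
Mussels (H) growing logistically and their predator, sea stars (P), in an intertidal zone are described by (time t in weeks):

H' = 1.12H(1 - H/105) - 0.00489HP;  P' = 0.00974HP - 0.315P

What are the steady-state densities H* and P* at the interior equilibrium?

From dP/dt = 0 with P > 0: 0.00974H* = 0.315, so H* = 32.3.
Substitute into dH/dt = 0: 1.12(1 - 32.3/105) = 0.00489P*.
The bracket is 0.692, giving P* = 0.775/0.00489 = 158.

H* ≈ 32.3, P* ≈ 158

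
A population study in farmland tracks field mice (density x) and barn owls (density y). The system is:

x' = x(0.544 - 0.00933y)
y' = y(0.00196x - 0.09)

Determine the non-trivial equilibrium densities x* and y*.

x* ≈ 45.9, y* ≈ 58.3

Set dy/dt = 0 with y > 0: 0.00196x - 0.09 = 0, so x* = 0.09/0.00196 = 45.9.
Set dx/dt = 0 with x > 0: 0.544 - 0.00933y = 0, so y* = 0.544/0.00933 = 58.3.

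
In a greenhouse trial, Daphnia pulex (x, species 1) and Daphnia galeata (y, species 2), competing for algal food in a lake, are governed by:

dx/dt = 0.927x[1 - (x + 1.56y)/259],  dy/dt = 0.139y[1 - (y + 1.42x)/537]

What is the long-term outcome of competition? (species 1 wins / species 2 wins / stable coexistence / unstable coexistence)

species 2 excludes species 1

Compare the nullcline intercepts: K1/α12 = 259/1.56 = 166 < K2 = 537; K2/α21 = 537/1.42 = 378 > K1 = 259.
Since the inequalities point opposite ways, species 2 can invade but species 1 cannot.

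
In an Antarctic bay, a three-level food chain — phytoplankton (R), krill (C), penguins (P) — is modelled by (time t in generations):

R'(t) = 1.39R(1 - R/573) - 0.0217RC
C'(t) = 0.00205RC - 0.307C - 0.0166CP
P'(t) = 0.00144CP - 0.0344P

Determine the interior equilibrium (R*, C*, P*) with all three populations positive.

R* ≈ 359, C* ≈ 23.9, P* ≈ 25.9

From dP/dt = 0: 0.00144C* = 0.0344, so C* = 23.9.
From dR/dt = 0: 1.39(1 - R*/573) = 0.0217·23.9, giving R* = 573·(1 - 0.373) = 359.
From dC/dt = 0: 0.00205·359 - 0.307 = 0.0166P*, so P* = 0.43/0.0166 = 25.9.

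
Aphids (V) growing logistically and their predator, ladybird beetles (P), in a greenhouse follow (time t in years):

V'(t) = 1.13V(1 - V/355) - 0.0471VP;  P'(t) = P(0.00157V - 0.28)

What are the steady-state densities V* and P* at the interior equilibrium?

From dP/dt = 0 with P > 0: 0.00157V* = 0.28, so V* = 178.
Substitute into dV/dt = 0: 1.13(1 - 178/355) = 0.0471P*.
The bracket is 0.498, giving P* = 0.562/0.0471 = 11.9.

V* ≈ 178, P* ≈ 11.9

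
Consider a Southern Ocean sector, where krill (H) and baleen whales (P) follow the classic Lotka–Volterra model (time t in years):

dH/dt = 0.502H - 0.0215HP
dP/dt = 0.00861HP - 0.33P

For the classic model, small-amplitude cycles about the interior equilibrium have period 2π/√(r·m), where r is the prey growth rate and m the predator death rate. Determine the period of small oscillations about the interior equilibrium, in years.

T ≈ 15.4 years

Here r = 0.502 and m = 0.33, so r·m = 0.166.
ω = √0.166 = 0.407 per year, hence T = 2π/ω ≈ 15.4 years.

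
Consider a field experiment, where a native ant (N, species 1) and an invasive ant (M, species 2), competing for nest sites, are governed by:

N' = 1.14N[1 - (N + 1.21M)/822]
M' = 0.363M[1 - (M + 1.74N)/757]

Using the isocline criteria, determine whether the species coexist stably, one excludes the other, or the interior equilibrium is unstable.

unstable coexistence (outcome depends on initial conditions)

Compare the nullcline intercepts: K1/α12 = 822/1.21 = 679 < K2 = 757; K2/α21 = 757/1.74 = 435 < K1 = 822.
Since both are reversed, neither can invade when rare; the interior point is a saddle.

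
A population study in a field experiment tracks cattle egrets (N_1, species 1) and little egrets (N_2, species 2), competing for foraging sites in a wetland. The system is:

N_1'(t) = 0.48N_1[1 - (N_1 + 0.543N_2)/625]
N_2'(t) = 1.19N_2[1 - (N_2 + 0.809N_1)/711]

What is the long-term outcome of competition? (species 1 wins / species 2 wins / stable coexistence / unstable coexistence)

Compare the nullcline intercepts: K1/α12 = 625/0.543 = 1150 > K2 = 711; K2/α21 = 711/0.809 = 879 > K1 = 625.
Since both inequalities hold, each species can invade when rare, so the interior equilibrium is stable.

stable coexistence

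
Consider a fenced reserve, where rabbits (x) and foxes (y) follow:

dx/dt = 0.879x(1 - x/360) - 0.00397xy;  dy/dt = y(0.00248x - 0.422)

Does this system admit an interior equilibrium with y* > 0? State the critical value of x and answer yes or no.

Threshold x = 170; K > 170, so yes, the predator persists.

The predator equation gives dy/dt > 0 only when x > 0.422/0.00248 = 170.
Without the predator, x → K = 360. Since 360 > 170, the predator can invade and persist.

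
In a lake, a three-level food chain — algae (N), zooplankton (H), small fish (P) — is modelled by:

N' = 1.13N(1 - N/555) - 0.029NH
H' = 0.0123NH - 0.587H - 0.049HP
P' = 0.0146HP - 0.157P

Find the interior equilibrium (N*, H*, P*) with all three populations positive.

From dP/dt = 0: 0.0146H* = 0.157, so H* = 10.8.
From dN/dt = 0: 1.13(1 - N*/555) = 0.029·10.8, giving N* = 555·(1 - 0.276) = 402.
From dH/dt = 0: 0.0123·402 - 0.587 = 0.049P*, so P* = 4.36/0.049 = 88.9.

N* ≈ 402, H* ≈ 10.8, P* ≈ 88.9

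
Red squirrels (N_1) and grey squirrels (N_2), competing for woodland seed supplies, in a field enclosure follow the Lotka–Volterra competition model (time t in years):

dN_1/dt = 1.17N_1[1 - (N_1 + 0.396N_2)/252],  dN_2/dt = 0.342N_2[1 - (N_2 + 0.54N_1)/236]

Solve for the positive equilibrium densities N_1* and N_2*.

N_1* ≈ 202, N_2* ≈ 127

Setting both brackets to zero gives the nullclines N_1 + 0.396N_2 = 252 and 0.54N_1 + N_2 = 236.
Substituting N_2 = 236 - 0.54N_1 into the first: N_1(1 - 0.396·0.54) = 252 - 0.396·236.
So N_1* = 159/0.786 = 202, and then N_2* = 236 - 0.54·202 = 127.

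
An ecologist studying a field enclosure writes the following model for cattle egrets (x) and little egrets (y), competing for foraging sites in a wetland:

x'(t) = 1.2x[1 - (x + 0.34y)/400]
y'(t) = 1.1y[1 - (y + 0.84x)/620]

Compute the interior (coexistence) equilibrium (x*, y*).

x* ≈ 265, y* ≈ 398

Setting both brackets to zero gives the nullclines x + 0.34y = 400 and 0.84x + y = 620.
Substituting y = 620 - 0.84x into the first: x(1 - 0.34·0.84) = 400 - 0.34·620.
So x* = 189/0.714 = 265, and then y* = 620 - 0.84·265 = 398.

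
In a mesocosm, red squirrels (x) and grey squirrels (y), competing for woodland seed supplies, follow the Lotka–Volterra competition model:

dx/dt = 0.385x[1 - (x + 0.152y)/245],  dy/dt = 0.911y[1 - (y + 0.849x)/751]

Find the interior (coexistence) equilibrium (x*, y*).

Setting both brackets to zero gives the nullclines x + 0.152y = 245 and 0.849x + y = 751.
Substituting y = 751 - 0.849x into the first: x(1 - 0.152·0.849) = 245 - 0.152·751.
So x* = 131/0.871 = 150, and then y* = 751 - 0.849·150 = 623.

x* ≈ 150, y* ≈ 623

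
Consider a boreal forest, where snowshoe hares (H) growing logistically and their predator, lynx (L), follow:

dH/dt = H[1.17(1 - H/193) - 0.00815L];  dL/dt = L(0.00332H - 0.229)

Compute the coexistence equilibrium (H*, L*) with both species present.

From dL/dt = 0 with L > 0: 0.00332H* = 0.229, so H* = 69.
Substitute into dH/dt = 0: 1.17(1 - 69/193) = 0.00815L*.
The bracket is 0.643, giving L* = 0.752/0.00815 = 92.3.

H* ≈ 69, L* ≈ 92.3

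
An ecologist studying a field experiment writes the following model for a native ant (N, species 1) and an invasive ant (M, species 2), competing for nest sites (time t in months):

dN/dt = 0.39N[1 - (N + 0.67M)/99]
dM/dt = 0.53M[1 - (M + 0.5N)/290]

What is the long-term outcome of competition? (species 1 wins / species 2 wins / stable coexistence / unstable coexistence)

Compare the nullcline intercepts: K1/α12 = 99/0.67 = 148 < K2 = 290; K2/α21 = 290/0.5 = 580 > K1 = 99.
Since the inequalities point opposite ways, species 2 can invade but species 1 cannot.

species 2 excludes species 1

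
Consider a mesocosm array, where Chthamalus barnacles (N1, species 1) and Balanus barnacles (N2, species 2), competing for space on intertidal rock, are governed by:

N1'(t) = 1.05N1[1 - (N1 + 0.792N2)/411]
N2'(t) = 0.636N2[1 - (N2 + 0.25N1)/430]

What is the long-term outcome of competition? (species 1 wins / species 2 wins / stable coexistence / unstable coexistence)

stable coexistence

Compare the nullcline intercepts: K1/α12 = 411/0.792 = 519 > K2 = 430; K2/α21 = 430/0.25 = 1720 > K1 = 411.
Since both inequalities hold, each species can invade when rare, so the interior equilibrium is stable.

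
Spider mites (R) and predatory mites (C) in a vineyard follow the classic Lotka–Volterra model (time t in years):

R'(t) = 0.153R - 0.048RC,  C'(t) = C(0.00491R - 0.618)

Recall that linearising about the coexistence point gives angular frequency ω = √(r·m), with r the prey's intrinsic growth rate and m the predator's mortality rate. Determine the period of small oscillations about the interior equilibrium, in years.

Here r = 0.153 and m = 0.618, so r·m = 0.0946.
ω = √0.0946 = 0.307 per year, hence T = 2π/ω ≈ 20.4 years.

T ≈ 20.4 years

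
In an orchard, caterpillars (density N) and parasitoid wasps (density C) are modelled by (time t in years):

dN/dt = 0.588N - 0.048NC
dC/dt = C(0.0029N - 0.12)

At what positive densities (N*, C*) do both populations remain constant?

Set dC/dt = 0 with C > 0: 0.0029N - 0.12 = 0, so N* = 0.12/0.0029 = 41.4.
Set dN/dt = 0 with N > 0: 0.588 - 0.048C = 0, so C* = 0.588/0.048 = 12.2.

N* ≈ 41.4, C* ≈ 12.2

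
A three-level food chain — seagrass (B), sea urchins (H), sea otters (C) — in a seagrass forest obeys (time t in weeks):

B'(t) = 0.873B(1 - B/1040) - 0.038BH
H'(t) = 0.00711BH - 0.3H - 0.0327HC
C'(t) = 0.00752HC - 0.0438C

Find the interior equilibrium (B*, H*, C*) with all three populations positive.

From dC/dt = 0: 0.00752H* = 0.0438, so H* = 5.82.
From dB/dt = 0: 0.873(1 - B*/1040) = 0.038·5.82, giving B* = 1040·(1 - 0.254) = 776.
From dH/dt = 0: 0.00711·776 - 0.3 = 0.0327C*, so C* = 5.22/0.0327 = 160.

B* ≈ 776, H* ≈ 5.82, C* ≈ 160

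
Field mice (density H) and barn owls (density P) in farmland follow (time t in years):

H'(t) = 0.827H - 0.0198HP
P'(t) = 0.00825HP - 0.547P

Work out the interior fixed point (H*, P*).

H* ≈ 66.3, P* ≈ 41.8

Set dP/dt = 0 with P > 0: 0.00825H - 0.547 = 0, so H* = 0.547/0.00825 = 66.3.
Set dH/dt = 0 with H > 0: 0.827 - 0.0198P = 0, so P* = 0.827/0.0198 = 41.8.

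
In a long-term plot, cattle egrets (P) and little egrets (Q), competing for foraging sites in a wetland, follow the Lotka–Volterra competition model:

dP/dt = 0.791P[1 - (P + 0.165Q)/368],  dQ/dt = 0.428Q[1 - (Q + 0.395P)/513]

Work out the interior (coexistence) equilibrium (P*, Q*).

Setting both brackets to zero gives the nullclines P + 0.165Q = 368 and 0.395P + Q = 513.
Substituting Q = 513 - 0.395P into the first: P(1 - 0.165·0.395) = 368 - 0.165·513.
So P* = 283/0.935 = 303, and then Q* = 513 - 0.395·303 = 393.

P* ≈ 303, Q* ≈ 393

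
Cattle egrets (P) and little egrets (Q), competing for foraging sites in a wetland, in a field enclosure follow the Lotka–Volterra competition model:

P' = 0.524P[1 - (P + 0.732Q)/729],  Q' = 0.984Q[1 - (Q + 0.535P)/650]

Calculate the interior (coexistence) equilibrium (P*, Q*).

Setting both brackets to zero gives the nullclines P + 0.732Q = 729 and 0.535P + Q = 650.
Substituting Q = 650 - 0.535P into the first: P(1 - 0.732·0.535) = 729 - 0.732·650.
So P* = 253/0.608 = 416, and then Q* = 650 - 0.535·416 = 427.

P* ≈ 416, Q* ≈ 427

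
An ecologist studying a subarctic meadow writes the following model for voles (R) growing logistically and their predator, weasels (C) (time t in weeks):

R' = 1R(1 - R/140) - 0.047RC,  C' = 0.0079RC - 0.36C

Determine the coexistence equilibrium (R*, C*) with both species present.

R* ≈ 45.6, C* ≈ 14.4

From dC/dt = 0 with C > 0: 0.0079R* = 0.36, so R* = 45.6.
Substitute into dR/dt = 0: 1(1 - 45.6/140) = 0.047C*.
The bracket is 0.675, giving C* = 0.675/0.047 = 14.4.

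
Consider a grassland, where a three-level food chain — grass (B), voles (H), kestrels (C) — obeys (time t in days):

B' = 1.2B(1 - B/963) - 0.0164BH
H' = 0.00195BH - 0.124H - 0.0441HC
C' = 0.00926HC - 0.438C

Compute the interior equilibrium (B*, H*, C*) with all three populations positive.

B* ≈ 340, H* ≈ 47.3, C* ≈ 12.2

From dC/dt = 0: 0.00926H* = 0.438, so H* = 47.3.
From dB/dt = 0: 1.2(1 - B*/963) = 0.0164·47.3, giving B* = 963·(1 - 0.646) = 340.
From dH/dt = 0: 0.00195·340 - 0.124 = 0.0441C*, so C* = 0.54/0.0441 = 12.2.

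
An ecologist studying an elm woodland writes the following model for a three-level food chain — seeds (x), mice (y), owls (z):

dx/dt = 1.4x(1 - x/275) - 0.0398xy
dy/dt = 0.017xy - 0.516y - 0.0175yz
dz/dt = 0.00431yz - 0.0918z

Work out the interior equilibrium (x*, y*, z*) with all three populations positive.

x* ≈ 108, y* ≈ 21.3, z* ≈ 75.9

From dz/dt = 0: 0.00431y* = 0.0918, so y* = 21.3.
From dx/dt = 0: 1.4(1 - x*/275) = 0.0398·21.3, giving x* = 275·(1 - 0.606) = 108.
From dy/dt = 0: 0.017·108 - 0.516 = 0.0175z*, so z* = 1.33/0.0175 = 75.9.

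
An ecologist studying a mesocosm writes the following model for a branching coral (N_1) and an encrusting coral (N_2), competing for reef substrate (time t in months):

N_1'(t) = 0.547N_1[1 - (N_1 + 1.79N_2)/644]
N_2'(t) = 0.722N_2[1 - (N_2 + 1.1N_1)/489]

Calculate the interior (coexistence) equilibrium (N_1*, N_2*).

Setting both brackets to zero gives the nullclines N_1 + 1.79N_2 = 644 and 1.1N_1 + N_2 = 489.
Substituting N_2 = 489 - 1.1N_1 into the first: N_1(1 - 1.79·1.1) = 644 - 1.79·489.
So N_1* = -231/-0.969 = 239, and then N_2* = 489 - 1.1·239 = 226.

N_1* ≈ 239, N_2* ≈ 226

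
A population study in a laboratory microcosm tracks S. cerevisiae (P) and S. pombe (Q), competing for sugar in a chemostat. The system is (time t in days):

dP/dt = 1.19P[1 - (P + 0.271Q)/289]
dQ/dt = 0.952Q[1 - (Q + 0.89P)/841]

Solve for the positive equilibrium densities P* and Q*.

P* ≈ 80.5, Q* ≈ 769

Setting both brackets to zero gives the nullclines P + 0.271Q = 289 and 0.89P + Q = 841.
Substituting Q = 841 - 0.89P into the first: P(1 - 0.271·0.89) = 289 - 0.271·841.
So P* = 61.1/0.759 = 80.5, and then Q* = 841 - 0.89·80.5 = 769.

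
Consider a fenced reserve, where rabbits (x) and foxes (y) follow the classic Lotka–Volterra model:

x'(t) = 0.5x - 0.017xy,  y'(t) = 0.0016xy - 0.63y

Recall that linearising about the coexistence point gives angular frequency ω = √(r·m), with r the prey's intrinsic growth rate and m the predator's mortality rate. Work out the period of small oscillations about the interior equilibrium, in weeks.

Here r = 0.5 and m = 0.63, so r·m = 0.315.
ω = √0.315 = 0.561 per week, hence T = 2π/ω ≈ 11.2 weeks.

T ≈ 11.2 weeks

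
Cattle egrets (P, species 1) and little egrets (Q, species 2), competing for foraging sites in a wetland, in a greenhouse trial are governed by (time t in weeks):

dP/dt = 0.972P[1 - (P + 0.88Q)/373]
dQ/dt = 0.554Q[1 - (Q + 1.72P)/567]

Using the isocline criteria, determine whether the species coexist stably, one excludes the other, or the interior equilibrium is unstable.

Compare the nullcline intercepts: K1/α12 = 373/0.88 = 424 < K2 = 567; K2/α21 = 567/1.72 = 330 < K1 = 373.
Since both are reversed, neither can invade when rare; the interior point is a saddle.

unstable coexistence (outcome depends on initial conditions)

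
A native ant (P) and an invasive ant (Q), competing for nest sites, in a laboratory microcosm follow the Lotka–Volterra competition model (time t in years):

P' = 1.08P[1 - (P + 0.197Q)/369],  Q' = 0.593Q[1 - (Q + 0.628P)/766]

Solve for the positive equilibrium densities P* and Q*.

Setting both brackets to zero gives the nullclines P + 0.197Q = 369 and 0.628P + Q = 766.
Substituting Q = 766 - 0.628P into the first: P(1 - 0.197·0.628) = 369 - 0.197·766.
So P* = 218/0.876 = 249, and then Q* = 766 - 0.628·249 = 610.

P* ≈ 249, Q* ≈ 610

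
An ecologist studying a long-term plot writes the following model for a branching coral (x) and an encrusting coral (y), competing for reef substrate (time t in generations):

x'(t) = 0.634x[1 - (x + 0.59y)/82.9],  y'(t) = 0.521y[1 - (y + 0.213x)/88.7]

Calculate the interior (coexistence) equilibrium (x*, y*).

Setting both brackets to zero gives the nullclines x + 0.59y = 82.9 and 0.213x + y = 88.7.
Substituting y = 88.7 - 0.213x into the first: x(1 - 0.59·0.213) = 82.9 - 0.59·88.7.
So x* = 30.6/0.874 = 35, and then y* = 88.7 - 0.213·35 = 81.3.

x* ≈ 35, y* ≈ 81.3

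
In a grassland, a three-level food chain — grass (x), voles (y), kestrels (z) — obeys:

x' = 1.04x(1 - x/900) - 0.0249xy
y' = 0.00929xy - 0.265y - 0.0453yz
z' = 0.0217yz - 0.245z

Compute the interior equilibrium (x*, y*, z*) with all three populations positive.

From dz/dt = 0: 0.0217y* = 0.245, so y* = 11.3.
From dx/dt = 0: 1.04(1 - x*/900) = 0.0249·11.3, giving x* = 900·(1 - 0.27) = 657.
From dy/dt = 0: 0.00929·657 - 0.265 = 0.0453z*, so z* = 5.84/0.0453 = 129.

x* ≈ 657, y* ≈ 11.3, z* ≈ 129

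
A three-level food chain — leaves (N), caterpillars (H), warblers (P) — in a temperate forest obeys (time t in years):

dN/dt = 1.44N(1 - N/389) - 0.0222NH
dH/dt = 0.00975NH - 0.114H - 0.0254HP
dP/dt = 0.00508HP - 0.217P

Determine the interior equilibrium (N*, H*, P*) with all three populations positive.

N* ≈ 133, H* ≈ 42.7, P* ≈ 46.5

From dP/dt = 0: 0.00508H* = 0.217, so H* = 42.7.
From dN/dt = 0: 1.44(1 - N*/389) = 0.0222·42.7, giving N* = 389·(1 - 0.659) = 133.
From dH/dt = 0: 0.00975·133 - 0.114 = 0.0254P*, so P* = 1.18/0.0254 = 46.5.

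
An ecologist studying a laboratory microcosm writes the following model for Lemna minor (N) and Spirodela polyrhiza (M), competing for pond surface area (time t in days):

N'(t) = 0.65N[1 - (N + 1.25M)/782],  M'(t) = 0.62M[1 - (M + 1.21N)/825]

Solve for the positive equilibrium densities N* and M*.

N* ≈ 486, M* ≈ 237

Setting both brackets to zero gives the nullclines N + 1.25M = 782 and 1.21N + M = 825.
Substituting M = 825 - 1.21N into the first: N(1 - 1.25·1.21) = 782 - 1.25·825.
So N* = -249/-0.512 = 486, and then M* = 825 - 1.21·486 = 237.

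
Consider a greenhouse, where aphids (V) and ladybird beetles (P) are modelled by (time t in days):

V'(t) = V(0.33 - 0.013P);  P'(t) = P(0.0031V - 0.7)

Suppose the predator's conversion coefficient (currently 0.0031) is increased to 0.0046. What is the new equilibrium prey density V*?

At the interior fixed point, setting dP/dt = 0 with P > 0 fixes V* = (predator death rate)/(VP coefficient) — independent of the other coefficients.
With the change, V* = 0.7/0.0046 = 152; it falls from 226.

V* ≈ 152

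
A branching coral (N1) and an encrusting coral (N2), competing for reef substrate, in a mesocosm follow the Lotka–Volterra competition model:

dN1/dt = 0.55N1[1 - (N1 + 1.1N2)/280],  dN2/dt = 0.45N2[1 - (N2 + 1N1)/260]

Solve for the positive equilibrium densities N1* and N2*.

Setting both brackets to zero gives the nullclines N1 + 1.1N2 = 280 and 1N1 + N2 = 260.
Substituting N2 = 260 - 1N1 into the first: N1(1 - 1.1·1) = 280 - 1.1·260.
So N1* = -6/-0.1 = 60, and then N2* = 260 - 1·60 = 200.

N1* ≈ 60, N2* ≈ 200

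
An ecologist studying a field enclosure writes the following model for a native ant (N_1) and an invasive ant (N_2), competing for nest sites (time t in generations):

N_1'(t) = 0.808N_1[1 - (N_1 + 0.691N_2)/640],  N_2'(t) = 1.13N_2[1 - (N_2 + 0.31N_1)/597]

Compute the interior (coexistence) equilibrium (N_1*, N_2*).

N_1* ≈ 289, N_2* ≈ 507

Setting both brackets to zero gives the nullclines N_1 + 0.691N_2 = 640 and 0.31N_1 + N_2 = 597.
Substituting N_2 = 597 - 0.31N_1 into the first: N_1(1 - 0.691·0.31) = 640 - 0.691·597.
So N_1* = 227/0.786 = 289, and then N_2* = 597 - 0.31·289 = 507.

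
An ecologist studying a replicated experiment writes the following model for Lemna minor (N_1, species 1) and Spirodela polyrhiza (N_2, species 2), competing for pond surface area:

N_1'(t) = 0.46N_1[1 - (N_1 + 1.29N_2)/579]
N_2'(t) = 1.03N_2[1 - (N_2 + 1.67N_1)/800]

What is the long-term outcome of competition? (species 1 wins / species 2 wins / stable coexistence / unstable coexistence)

unstable coexistence (outcome depends on initial conditions)

Compare the nullcline intercepts: K1/α12 = 579/1.29 = 449 < K2 = 800; K2/α21 = 800/1.67 = 479 < K1 = 579.
Since both are reversed, neither can invade when rare; the interior point is a saddle.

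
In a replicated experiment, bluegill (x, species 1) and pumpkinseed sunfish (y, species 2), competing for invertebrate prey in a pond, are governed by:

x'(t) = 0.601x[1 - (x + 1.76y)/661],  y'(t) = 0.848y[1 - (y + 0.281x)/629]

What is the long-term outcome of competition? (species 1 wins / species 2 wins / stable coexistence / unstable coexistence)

Compare the nullcline intercepts: K1/α12 = 661/1.76 = 376 < K2 = 629; K2/α21 = 629/0.281 = 2240 > K1 = 661.
Since the inequalities point opposite ways, species 2 can invade but species 1 cannot.

species 2 excludes species 1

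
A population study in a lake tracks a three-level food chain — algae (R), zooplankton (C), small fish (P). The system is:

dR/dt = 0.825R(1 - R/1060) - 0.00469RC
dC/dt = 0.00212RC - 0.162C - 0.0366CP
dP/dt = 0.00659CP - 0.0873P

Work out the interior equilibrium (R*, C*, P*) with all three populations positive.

R* ≈ 980, C* ≈ 13.2, P* ≈ 52.3

From dP/dt = 0: 0.00659C* = 0.0873, so C* = 13.2.
From dR/dt = 0: 0.825(1 - R*/1060) = 0.00469·13.2, giving R* = 1060·(1 - 0.0753) = 980.
From dC/dt = 0: 0.00212·980 - 0.162 = 0.0366P*, so P* = 1.92/0.0366 = 52.3.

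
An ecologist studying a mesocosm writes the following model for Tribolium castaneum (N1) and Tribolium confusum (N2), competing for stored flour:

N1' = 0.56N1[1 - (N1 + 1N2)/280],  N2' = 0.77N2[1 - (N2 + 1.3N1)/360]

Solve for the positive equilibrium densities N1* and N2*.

N1* ≈ 267, N2* ≈ 13.3

Setting both brackets to zero gives the nullclines N1 + 1N2 = 280 and 1.3N1 + N2 = 360.
Substituting N2 = 360 - 1.3N1 into the first: N1(1 - 1·1.3) = 280 - 1·360.
So N1* = -80/-0.3 = 267, and then N2* = 360 - 1.3·267 = 13.3.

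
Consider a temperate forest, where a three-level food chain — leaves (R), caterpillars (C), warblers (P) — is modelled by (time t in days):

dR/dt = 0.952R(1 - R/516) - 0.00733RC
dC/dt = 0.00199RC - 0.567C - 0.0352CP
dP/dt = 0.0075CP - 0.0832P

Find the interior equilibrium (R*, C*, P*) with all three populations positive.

From dP/dt = 0: 0.0075C* = 0.0832, so C* = 11.1.
From dR/dt = 0: 0.952(1 - R*/516) = 0.00733·11.1, giving R* = 516·(1 - 0.0854) = 472.
From dC/dt = 0: 0.00199·472 - 0.567 = 0.0352P*, so P* = 0.372/0.0352 = 10.6.

R* ≈ 472, C* ≈ 11.1, P* ≈ 10.6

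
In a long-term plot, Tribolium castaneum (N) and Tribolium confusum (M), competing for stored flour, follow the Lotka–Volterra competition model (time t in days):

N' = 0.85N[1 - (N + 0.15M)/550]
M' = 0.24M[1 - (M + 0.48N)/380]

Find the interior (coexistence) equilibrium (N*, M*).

Setting both brackets to zero gives the nullclines N + 0.15M = 550 and 0.48N + M = 380.
Substituting M = 380 - 0.48N into the first: N(1 - 0.15·0.48) = 550 - 0.15·380.
So N* = 493/0.928 = 531, and then M* = 380 - 0.48·531 = 125.

N* ≈ 531, M* ≈ 125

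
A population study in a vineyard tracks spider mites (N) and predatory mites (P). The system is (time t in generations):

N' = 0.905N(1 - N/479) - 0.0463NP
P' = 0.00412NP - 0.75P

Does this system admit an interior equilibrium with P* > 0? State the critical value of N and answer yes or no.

The predator equation gives dP/dt > 0 only when N > 0.75/0.00412 = 182.
Without the predator, N → K = 479. Since 479 > 182, the predator can invade and persist.

Threshold N = 182; K > 182, so yes, the predator persists.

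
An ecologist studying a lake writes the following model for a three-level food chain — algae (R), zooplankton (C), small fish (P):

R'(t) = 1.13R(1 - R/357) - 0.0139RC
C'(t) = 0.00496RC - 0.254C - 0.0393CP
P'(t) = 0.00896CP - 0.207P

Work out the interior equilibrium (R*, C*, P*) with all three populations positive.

From dP/dt = 0: 0.00896C* = 0.207, so C* = 23.1.
From dR/dt = 0: 1.13(1 - R*/357) = 0.0139·23.1, giving R* = 357·(1 - 0.284) = 256.
From dC/dt = 0: 0.00496·256 - 0.254 = 0.0393P*, so P* = 1.01/0.0393 = 25.8.

R* ≈ 256, C* ≈ 23.1, P* ≈ 25.8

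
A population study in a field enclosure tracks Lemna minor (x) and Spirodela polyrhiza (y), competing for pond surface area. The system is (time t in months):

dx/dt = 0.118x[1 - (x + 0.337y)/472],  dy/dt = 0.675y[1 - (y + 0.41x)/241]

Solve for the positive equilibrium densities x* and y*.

x* ≈ 453, y* ≈ 55.1

Setting both brackets to zero gives the nullclines x + 0.337y = 472 and 0.41x + y = 241.
Substituting y = 241 - 0.41x into the first: x(1 - 0.337·0.41) = 472 - 0.337·241.
So x* = 391/0.862 = 453, and then y* = 241 - 0.41·453 = 55.1.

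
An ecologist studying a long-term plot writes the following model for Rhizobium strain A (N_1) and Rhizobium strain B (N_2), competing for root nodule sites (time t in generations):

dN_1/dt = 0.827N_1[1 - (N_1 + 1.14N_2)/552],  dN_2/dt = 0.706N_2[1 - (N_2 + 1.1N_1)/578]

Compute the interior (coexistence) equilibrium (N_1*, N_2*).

Setting both brackets to zero gives the nullclines N_1 + 1.14N_2 = 552 and 1.1N_1 + N_2 = 578.
Substituting N_2 = 578 - 1.1N_1 into the first: N_1(1 - 1.14·1.1) = 552 - 1.14·578.
So N_1* = -107/-0.254 = 421, and then N_2* = 578 - 1.1·421 = 115.

N_1* ≈ 421, N_2* ≈ 115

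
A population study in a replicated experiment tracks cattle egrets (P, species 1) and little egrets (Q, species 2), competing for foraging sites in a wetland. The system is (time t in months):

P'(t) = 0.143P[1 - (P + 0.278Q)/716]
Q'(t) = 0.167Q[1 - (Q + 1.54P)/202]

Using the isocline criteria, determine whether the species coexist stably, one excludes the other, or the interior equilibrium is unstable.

Compare the nullcline intercepts: K1/α12 = 716/0.278 = 2580 > K2 = 202; K2/α21 = 202/1.54 = 131 < K1 = 716.
Since the inequalities point opposite ways, species 1 can invade but species 2 cannot.

species 1 excludes species 2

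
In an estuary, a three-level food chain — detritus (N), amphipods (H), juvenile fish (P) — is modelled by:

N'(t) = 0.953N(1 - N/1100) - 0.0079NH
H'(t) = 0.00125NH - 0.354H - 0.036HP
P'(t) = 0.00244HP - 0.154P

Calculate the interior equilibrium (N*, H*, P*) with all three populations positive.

N* ≈ 524, H* ≈ 63.1, P* ≈ 8.38

From dP/dt = 0: 0.00244H* = 0.154, so H* = 63.1.
From dN/dt = 0: 0.953(1 - N*/1100) = 0.0079·63.1, giving N* = 1100·(1 - 0.523) = 524.
From dH/dt = 0: 0.00125·524 - 0.354 = 0.036P*, so P* = 0.302/0.036 = 8.38.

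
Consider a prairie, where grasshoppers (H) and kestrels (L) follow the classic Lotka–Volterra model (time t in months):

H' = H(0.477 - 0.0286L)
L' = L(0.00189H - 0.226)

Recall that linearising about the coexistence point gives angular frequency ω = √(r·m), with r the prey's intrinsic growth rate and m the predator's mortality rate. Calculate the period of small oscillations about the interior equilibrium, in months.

Here r = 0.477 and m = 0.226, so r·m = 0.108.
ω = √0.108 = 0.328 per month, hence T = 2π/ω ≈ 19.1 months.

T ≈ 19.1 months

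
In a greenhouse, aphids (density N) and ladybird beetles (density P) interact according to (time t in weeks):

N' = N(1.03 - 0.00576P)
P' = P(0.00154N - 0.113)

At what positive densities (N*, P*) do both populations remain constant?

N* ≈ 73.4, P* ≈ 179

Set dP/dt = 0 with P > 0: 0.00154N - 0.113 = 0, so N* = 0.113/0.00154 = 73.4.
Set dN/dt = 0 with N > 0: 1.03 - 0.00576P = 0, so P* = 1.03/0.00576 = 179.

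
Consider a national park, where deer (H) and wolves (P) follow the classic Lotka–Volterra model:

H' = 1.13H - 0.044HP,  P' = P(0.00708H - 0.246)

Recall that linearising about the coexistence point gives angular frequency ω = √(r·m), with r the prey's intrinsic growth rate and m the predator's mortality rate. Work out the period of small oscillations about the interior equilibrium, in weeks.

Here r = 1.13 and m = 0.246, so r·m = 0.278.
ω = √0.278 = 0.527 per week, hence T = 2π/ω ≈ 11.9 weeks.

T ≈ 11.9 weeks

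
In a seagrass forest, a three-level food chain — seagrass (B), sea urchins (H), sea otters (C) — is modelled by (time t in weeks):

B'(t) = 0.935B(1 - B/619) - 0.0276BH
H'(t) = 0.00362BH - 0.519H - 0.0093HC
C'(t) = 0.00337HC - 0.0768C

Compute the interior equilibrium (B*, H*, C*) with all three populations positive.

B* ≈ 203, H* ≈ 22.8, C* ≈ 23.1

From dC/dt = 0: 0.00337H* = 0.0768, so H* = 22.8.
From dB/dt = 0: 0.935(1 - B*/619) = 0.0276·22.8, giving B* = 619·(1 - 0.673) = 203.
From dH/dt = 0: 0.00362·203 - 0.519 = 0.0093C*, so C* = 0.214/0.0093 = 23.1.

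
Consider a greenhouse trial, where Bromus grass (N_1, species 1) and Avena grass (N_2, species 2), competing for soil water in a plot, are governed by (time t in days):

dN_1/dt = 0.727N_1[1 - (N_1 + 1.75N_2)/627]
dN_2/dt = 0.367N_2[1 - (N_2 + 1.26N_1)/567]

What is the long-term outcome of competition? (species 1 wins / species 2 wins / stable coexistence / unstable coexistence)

Compare the nullcline intercepts: K1/α12 = 627/1.75 = 358 < K2 = 567; K2/α21 = 567/1.26 = 450 < K1 = 627.
Since both are reversed, neither can invade when rare; the interior point is a saddle.

unstable coexistence (outcome depends on initial conditions)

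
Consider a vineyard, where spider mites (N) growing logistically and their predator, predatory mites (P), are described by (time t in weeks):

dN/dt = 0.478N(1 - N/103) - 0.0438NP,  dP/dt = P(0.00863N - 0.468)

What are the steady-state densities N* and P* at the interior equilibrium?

From dP/dt = 0 with P > 0: 0.00863N* = 0.468, so N* = 54.2.
Substitute into dN/dt = 0: 0.478(1 - 54.2/103) = 0.0438P*.
The bracket is 0.474, giving P* = 0.226/0.0438 = 5.17.

N* ≈ 54.2, P* ≈ 5.17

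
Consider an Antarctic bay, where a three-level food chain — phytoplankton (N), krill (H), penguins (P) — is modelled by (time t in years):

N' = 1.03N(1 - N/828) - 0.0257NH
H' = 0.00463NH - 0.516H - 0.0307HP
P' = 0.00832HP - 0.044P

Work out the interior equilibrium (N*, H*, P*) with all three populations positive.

From dP/dt = 0: 0.00832H* = 0.044, so H* = 5.29.
From dN/dt = 0: 1.03(1 - N*/828) = 0.0257·5.29, giving N* = 828·(1 - 0.132) = 719.
From dH/dt = 0: 0.00463·719 - 0.516 = 0.0307P*, so P* = 2.81/0.0307 = 91.6.

N* ≈ 719, H* ≈ 5.29, P* ≈ 91.6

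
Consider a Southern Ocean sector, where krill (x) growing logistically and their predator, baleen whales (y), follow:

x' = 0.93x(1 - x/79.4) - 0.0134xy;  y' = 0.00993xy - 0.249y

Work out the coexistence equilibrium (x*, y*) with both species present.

x* ≈ 25.1, y* ≈ 47.5

From dy/dt = 0 with y > 0: 0.00993x* = 0.249, so x* = 25.1.
Substitute into dx/dt = 0: 0.93(1 - 25.1/79.4) = 0.0134y*.
The bracket is 0.684, giving y* = 0.636/0.0134 = 47.5.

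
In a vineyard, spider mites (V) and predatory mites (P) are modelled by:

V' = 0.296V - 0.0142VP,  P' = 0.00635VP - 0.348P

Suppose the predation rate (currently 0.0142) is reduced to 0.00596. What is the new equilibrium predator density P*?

P* ≈ 49.7

At the interior fixed point, setting dV/dt = 0 with V > 0 fixes P* = (prey growth rate)/(VP coefficient) — independent of the other coefficients.
With the change, P* = 0.296/0.00596 = 49.7; it rises from 20.8.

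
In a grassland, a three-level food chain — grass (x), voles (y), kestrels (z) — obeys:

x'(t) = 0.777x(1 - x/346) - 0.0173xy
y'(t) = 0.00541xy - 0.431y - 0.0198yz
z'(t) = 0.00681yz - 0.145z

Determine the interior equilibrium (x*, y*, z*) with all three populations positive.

From dz/dt = 0: 0.00681y* = 0.145, so y* = 21.3.
From dx/dt = 0: 0.777(1 - x*/346) = 0.0173·21.3, giving x* = 346·(1 - 0.474) = 182.
From dy/dt = 0: 0.00541·182 - 0.431 = 0.0198z*, so z* = 0.553/0.0198 = 28.

x* ≈ 182, y* ≈ 21.3, z* ≈ 28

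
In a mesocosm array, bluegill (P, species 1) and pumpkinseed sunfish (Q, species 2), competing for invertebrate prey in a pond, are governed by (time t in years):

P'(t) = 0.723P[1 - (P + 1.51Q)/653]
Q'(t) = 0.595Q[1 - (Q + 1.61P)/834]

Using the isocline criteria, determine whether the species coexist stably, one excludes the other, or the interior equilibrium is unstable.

Compare the nullcline intercepts: K1/α12 = 653/1.51 = 432 < K2 = 834; K2/α21 = 834/1.61 = 518 < K1 = 653.
Since both are reversed, neither can invade when rare; the interior point is a saddle.

unstable coexistence (outcome depends on initial conditions)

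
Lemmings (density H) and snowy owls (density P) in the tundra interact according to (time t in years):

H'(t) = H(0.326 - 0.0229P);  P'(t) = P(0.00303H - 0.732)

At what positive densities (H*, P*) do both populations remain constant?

H* ≈ 242, P* ≈ 14.2

Set dP/dt = 0 with P > 0: 0.00303H - 0.732 = 0, so H* = 0.732/0.00303 = 242.
Set dH/dt = 0 with H > 0: 0.326 - 0.0229P = 0, so P* = 0.326/0.0229 = 14.2.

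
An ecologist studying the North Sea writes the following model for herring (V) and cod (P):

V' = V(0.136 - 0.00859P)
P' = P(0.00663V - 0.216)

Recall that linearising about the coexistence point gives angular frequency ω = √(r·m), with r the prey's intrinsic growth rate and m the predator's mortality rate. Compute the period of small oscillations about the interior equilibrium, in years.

T ≈ 36.7 years

Here r = 0.136 and m = 0.216, so r·m = 0.0294.
ω = √0.0294 = 0.171 per year, hence T = 2π/ω ≈ 36.7 years.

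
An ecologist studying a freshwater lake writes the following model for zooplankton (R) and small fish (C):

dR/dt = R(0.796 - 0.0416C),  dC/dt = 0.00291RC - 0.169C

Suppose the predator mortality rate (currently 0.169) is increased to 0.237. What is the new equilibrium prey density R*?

R* ≈ 81.4

At the interior fixed point, setting dC/dt = 0 with C > 0 fixes R* = (predator death rate)/(RC coefficient) — independent of the other coefficients.
With the change, R* = 0.237/0.00291 = 81.4; it rises from 58.1.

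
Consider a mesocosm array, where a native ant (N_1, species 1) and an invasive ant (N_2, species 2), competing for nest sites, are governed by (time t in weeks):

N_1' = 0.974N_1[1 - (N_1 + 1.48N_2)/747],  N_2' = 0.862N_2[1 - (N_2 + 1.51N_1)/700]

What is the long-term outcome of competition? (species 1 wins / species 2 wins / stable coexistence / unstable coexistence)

unstable coexistence (outcome depends on initial conditions)

Compare the nullcline intercepts: K1/α12 = 747/1.48 = 505 < K2 = 700; K2/α21 = 700/1.51 = 464 < K1 = 747.
Since both are reversed, neither can invade when rare; the interior point is a saddle.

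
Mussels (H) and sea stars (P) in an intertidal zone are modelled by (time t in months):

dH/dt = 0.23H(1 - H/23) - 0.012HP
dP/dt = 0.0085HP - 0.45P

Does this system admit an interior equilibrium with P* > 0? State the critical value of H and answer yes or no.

Threshold H = 52.9; K < 52.9, so no, the predator goes extinct.

The predator equation gives dP/dt > 0 only when H > 0.45/0.0085 = 52.9.
Without the predator, H → K = 23. Since 23 < 52.9, the predator cannot invade.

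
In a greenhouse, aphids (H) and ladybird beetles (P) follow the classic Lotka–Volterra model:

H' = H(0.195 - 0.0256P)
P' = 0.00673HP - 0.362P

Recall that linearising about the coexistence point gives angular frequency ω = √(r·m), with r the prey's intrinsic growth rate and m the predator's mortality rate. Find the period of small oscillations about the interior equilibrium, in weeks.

T ≈ 23.6 weeks

Here r = 0.195 and m = 0.362, so r·m = 0.0706.
ω = √0.0706 = 0.266 per week, hence T = 2π/ω ≈ 23.6 weeks.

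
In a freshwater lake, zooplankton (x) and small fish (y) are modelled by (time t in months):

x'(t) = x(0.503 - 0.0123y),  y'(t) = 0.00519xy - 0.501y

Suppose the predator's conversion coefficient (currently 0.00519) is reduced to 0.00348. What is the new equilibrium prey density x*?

At the interior fixed point, setting dy/dt = 0 with y > 0 fixes x* = (predator death rate)/(xy coefficient) — independent of the other coefficients.
With the change, x* = 0.501/0.00348 = 144; it rises from 96.5.

x* ≈ 144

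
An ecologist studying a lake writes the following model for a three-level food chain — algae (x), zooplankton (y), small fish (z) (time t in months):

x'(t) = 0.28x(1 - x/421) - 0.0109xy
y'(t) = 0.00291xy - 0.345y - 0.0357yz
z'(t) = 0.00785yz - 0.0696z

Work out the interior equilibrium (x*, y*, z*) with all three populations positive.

x* ≈ 276, y* ≈ 8.87, z* ≈ 12.8

From dz/dt = 0: 0.00785y* = 0.0696, so y* = 8.87.
From dx/dt = 0: 0.28(1 - x*/421) = 0.0109·8.87, giving x* = 421·(1 - 0.345) = 276.
From dy/dt = 0: 0.00291·276 - 0.345 = 0.0357z*, so z* = 0.457/0.0357 = 12.8.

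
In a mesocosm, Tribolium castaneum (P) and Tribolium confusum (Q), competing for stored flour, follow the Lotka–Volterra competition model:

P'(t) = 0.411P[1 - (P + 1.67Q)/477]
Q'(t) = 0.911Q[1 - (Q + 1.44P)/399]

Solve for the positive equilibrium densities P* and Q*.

Setting both brackets to zero gives the nullclines P + 1.67Q = 477 and 1.44P + Q = 399.
Substituting Q = 399 - 1.44P into the first: P(1 - 1.67·1.44) = 477 - 1.67·399.
So P* = -189/-1.4 = 135, and then Q* = 399 - 1.44·135 = 205.

P* ≈ 135, Q* ≈ 205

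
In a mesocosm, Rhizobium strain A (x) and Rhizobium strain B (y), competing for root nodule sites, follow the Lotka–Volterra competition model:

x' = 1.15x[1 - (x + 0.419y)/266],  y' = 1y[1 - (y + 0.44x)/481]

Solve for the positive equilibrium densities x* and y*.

x* ≈ 79, y* ≈ 446

Setting both brackets to zero gives the nullclines x + 0.419y = 266 and 0.44x + y = 481.
Substituting y = 481 - 0.44x into the first: x(1 - 0.419·0.44) = 266 - 0.419·481.
So x* = 64.5/0.816 = 79, and then y* = 481 - 0.44·79 = 446.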